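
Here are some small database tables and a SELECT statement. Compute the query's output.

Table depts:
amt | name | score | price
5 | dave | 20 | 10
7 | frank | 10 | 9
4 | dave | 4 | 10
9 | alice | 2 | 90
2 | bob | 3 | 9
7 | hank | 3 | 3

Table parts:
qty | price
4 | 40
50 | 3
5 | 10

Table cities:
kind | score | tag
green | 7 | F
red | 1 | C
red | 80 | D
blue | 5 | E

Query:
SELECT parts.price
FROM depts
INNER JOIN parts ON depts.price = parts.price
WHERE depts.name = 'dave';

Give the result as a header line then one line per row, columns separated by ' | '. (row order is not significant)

== RESULT ==
parts.price
10
10

Derivation:
After JOIN parts (3 rows):
depts.amt | depts.name | depts.score | depts.price | parts.qty | parts.price
5 | dave | 20 | 10 | 5 | 10
4 | dave | 4 | 10 | 5 | 10
7 | hank | 3 | 3 | 50 | 3
After WHERE (2 rows):
depts.amt | depts.name | depts.score | depts.price | parts.qty | parts.price
5 | dave | 20 | 10 | 5 | 10
4 | dave | 4 | 10 | 5 | 10
After SELECT (2 rows):
parts.price
10
10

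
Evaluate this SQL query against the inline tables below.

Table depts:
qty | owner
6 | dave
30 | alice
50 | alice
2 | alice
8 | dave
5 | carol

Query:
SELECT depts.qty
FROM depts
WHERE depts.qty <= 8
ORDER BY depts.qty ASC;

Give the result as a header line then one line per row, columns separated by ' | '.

After WHERE (4 rows):
depts.qty | depts.owner
6 | dave
2 | alice
8 | dave
5 | carol
After SELECT (4 rows):
depts.qty
6
2
8
5
After ORDER BY (4 rows):
depts.qty
2
5
6
8

== RESULT ==
depts.qty
2
5
6
8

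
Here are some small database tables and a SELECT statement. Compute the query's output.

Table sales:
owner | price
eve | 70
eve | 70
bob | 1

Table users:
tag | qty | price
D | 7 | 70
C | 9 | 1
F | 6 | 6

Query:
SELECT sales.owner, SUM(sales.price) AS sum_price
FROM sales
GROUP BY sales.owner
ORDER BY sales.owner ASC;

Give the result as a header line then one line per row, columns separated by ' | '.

After GROUP BY (2 rows):
sales.owner | sum_price
eve | 140
bob | 1
After ORDER BY (2 rows):
sales.owner | sum_price
bob | 1
eve | 140

== RESULT ==
sales.owner | sum_price
bob | 1
eve | 140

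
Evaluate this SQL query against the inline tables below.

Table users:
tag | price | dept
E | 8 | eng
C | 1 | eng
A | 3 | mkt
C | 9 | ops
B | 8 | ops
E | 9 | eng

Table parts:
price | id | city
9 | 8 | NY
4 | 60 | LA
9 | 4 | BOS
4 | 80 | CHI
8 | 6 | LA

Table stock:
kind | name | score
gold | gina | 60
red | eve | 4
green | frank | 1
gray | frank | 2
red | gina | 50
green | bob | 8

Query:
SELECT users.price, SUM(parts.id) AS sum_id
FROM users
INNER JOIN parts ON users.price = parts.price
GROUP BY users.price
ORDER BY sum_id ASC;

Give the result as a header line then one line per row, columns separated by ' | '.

After JOIN parts (6 rows):
users.tag | users.price | users.dept | parts.price | parts.id | parts.city
E | 8 | eng | 8 | 6 | LA
C | 9 | ops | 9 | 8 | NY
C | 9 | ops | 9 | 4 | BOS
B | 8 | ops | 8 | 6 | LA
E | 9 | eng | 9 | 8 | NY
E | 9 | eng | 9 | 4 | BOS
After GROUP BY (2 rows):
users.price | sum_id
8 | 12
9 | 24
After ORDER BY (2 rows):
users.price | sum_id
8 | 12
9 | 24

== RESULT ==
users.price | sum_id
8 | 12
9 | 24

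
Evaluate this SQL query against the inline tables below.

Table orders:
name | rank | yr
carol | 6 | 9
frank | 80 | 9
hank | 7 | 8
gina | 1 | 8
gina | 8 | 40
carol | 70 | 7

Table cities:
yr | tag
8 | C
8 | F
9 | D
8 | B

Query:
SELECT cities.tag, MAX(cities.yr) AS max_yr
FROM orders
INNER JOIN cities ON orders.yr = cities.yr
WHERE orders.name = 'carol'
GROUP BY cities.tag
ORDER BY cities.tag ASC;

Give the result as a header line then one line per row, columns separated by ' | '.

== RESULT ==
cities.tag | max_yr
D | 9

Derivation:
After JOIN cities (8 rows):
orders.name | orders.rank | orders.yr | cities.yr | cities.tag
carol | 6 | 9 | 9 | D
frank | 80 | 9 | 9 | D
hank | 7 | 8 | 8 | C
hank | 7 | 8 | 8 | F
hank | 7 | 8 | 8 | B
gina | 1 | 8 | 8 | C
gina | 1 | 8 | 8 | F
gina | 1 | 8 | 8 | B
After WHERE (1 rows):
orders.name | orders.rank | orders.yr | cities.yr | cities.tag
carol | 6 | 9 | 9 | D
After GROUP BY (1 rows):
cities.tag | max_yr
D | 9
After ORDER BY (1 rows):
cities.tag | max_yr
D | 9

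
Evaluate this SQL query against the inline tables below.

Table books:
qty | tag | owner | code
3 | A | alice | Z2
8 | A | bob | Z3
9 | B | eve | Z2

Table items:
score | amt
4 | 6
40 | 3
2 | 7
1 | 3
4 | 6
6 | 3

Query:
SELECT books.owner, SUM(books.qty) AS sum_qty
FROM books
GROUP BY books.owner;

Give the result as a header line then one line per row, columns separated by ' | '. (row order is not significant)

After GROUP BY (3 rows):
books.owner | sum_qty
alice | 3
bob | 8
eve | 9

== RESULT ==
books.owner | sum_qty
alice | 3
bob | 8
eve | 9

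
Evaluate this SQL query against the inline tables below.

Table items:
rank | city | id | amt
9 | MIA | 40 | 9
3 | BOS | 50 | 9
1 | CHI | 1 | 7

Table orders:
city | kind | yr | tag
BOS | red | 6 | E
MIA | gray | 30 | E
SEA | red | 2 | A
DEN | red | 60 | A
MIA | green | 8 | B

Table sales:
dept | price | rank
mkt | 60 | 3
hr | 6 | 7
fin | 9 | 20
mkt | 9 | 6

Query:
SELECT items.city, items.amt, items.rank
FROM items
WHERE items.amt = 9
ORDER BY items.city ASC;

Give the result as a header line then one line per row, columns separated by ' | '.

== RESULT ==
items.city | items.amt | items.rank
BOS | 9 | 3
MIA | 9 | 9

Derivation:
After WHERE (2 rows):
items.rank | items.city | items.id | items.amt
9 | MIA | 40 | 9
3 | BOS | 50 | 9
After SELECT (2 rows):
items.city | items.amt | items.rank
MIA | 9 | 9
BOS | 9 | 3
After ORDER BY (2 rows):
items.city | items.amt | items.rank
BOS | 9 | 3
MIA | 9 | 9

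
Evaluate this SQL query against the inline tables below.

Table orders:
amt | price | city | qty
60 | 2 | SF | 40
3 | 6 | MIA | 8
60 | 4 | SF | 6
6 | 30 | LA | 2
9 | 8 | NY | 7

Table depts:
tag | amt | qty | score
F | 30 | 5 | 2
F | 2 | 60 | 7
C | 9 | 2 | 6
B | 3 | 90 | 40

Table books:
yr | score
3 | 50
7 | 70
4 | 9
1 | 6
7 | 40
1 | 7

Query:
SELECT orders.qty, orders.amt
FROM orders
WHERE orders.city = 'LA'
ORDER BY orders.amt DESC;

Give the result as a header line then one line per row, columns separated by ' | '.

After WHERE (1 rows):
orders.amt | orders.price | orders.city | orders.qty
6 | 30 | LA | 2
After SELECT (1 rows):
orders.qty | orders.amt
2 | 6
After ORDER BY (1 rows):
orders.qty | orders.amt
2 | 6

== RESULT ==
orders.qty | orders.amt
2 | 6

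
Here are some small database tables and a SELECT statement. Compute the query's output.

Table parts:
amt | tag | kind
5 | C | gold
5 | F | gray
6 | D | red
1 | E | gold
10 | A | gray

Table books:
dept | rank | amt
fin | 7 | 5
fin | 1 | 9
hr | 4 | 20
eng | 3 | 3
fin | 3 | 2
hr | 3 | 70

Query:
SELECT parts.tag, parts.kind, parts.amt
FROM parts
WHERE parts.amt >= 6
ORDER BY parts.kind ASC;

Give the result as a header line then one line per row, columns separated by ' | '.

After WHERE (2 rows):
parts.amt | parts.tag | parts.kind
6 | D | red
10 | A | gray
After SELECT (2 rows):
parts.tag | parts.kind | parts.amt
D | red | 6
A | gray | 10
After ORDER BY (2 rows):
parts.tag | parts.kind | parts.amt
A | gray | 10
D | red | 6

== RESULT ==
parts.tag | parts.kind | parts.amt
A | gray | 10
D | red | 6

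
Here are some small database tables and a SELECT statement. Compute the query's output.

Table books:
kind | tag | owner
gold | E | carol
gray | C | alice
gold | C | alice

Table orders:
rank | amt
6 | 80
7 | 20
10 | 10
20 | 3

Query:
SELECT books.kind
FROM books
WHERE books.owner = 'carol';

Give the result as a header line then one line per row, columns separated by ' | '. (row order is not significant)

== RESULT ==
books.kind
gold

Derivation:
After WHERE (1 rows):
books.kind | books.tag | books.owner
gold | E | carol
After SELECT (1 rows):
books.kind
gold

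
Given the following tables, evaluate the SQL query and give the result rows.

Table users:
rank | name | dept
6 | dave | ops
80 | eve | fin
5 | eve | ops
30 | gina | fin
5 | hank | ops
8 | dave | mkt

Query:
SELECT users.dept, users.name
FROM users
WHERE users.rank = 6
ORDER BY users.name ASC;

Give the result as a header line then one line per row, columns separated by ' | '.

After WHERE (1 rows):
users.rank | users.name | users.dept
6 | dave | ops
After SELECT (1 rows):
users.dept | users.name
ops | dave
After ORDER BY (1 rows):
users.dept | users.name
ops | dave

== RESULT ==
users.dept | users.name
ops | dave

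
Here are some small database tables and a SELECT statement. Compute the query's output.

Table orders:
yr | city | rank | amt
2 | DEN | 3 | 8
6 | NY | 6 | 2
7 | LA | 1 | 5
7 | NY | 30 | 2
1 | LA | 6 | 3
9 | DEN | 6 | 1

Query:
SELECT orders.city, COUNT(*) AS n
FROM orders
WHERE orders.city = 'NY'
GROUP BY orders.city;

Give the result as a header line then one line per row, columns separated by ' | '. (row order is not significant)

After WHERE (2 rows):
orders.yr | orders.city | orders.rank | orders.amt
6 | NY | 6 | 2
7 | NY | 30 | 2
After GROUP BY (1 rows):
orders.city | n
NY | 2

== RESULT ==
orders.city | n
NY | 2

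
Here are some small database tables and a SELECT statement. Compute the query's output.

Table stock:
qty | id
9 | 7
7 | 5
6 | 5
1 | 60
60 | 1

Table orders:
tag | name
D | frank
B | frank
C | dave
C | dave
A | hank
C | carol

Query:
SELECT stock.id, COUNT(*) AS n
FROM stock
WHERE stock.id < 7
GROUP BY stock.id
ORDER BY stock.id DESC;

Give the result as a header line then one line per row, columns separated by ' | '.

== RESULT ==
stock.id | n
5 | 2
1 | 1

Derivation:
After WHERE (3 rows):
stock.qty | stock.id
7 | 5
6 | 5
60 | 1
After GROUP BY (2 rows):
stock.id | n
5 | 2
1 | 1
After ORDER BY (2 rows):
stock.id | n
5 | 2
1 | 1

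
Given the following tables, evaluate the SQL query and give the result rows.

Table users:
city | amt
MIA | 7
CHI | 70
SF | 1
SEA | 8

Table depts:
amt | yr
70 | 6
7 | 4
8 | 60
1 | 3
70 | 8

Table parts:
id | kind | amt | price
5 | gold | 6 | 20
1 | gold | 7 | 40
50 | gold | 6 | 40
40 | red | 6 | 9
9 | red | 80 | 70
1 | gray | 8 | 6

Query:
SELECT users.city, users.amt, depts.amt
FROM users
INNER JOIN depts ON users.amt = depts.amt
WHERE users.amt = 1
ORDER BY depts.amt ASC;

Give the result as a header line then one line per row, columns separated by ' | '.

After JOIN depts (5 rows):
users.city | users.amt | depts.amt | depts.yr
MIA | 7 | 7 | 4
CHI | 70 | 70 | 6
CHI | 70 | 70 | 8
SF | 1 | 1 | 3
SEA | 8 | 8 | 60
After WHERE (1 rows):
users.city | users.amt | depts.amt | depts.yr
SF | 1 | 1 | 3
After SELECT (1 rows):
users.city | users.amt | depts.amt
SF | 1 | 1
After ORDER BY (1 rows):
users.city | users.amt | depts.amt
SF | 1 | 1

== RESULT ==
users.city | users.amt | depts.amt
SF | 1 | 1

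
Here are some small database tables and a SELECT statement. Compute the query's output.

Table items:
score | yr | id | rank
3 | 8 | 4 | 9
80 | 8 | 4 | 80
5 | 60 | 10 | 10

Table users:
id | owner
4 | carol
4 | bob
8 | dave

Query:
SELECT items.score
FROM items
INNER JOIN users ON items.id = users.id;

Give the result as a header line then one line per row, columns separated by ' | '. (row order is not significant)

After JOIN users (4 rows):
items.score | items.yr | items.id | items.rank | users.id | users.owner
3 | 8 | 4 | 9 | 4 | carol
3 | 8 | 4 | 9 | 4 | bob
80 | 8 | 4 | 80 | 4 | carol
80 | 8 | 4 | 80 | 4 | bob
After SELECT (4 rows):
items.score
3
3
80
80

== RESULT ==
items.score
3
3
80
80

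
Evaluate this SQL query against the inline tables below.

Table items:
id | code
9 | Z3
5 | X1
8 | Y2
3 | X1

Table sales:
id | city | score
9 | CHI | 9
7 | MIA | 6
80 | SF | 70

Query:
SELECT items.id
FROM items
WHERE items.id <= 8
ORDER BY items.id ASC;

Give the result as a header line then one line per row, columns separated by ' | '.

After WHERE (3 rows):
items.id | items.code
5 | X1
8 | Y2
3 | X1
After SELECT (3 rows):
items.id
5
8
3
After ORDER BY (3 rows):
items.id
3
5
8

== RESULT ==
items.id
3
5
8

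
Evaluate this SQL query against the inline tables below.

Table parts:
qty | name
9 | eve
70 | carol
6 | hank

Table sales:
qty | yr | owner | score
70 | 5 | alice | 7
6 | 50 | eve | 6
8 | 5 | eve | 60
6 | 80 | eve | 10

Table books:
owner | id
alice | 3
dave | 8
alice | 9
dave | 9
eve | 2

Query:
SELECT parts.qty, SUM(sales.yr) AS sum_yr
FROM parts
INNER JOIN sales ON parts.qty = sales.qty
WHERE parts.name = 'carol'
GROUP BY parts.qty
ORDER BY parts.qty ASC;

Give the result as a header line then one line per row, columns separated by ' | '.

After JOIN sales (3 rows):
parts.qty | parts.name | sales.qty | sales.yr | sales.owner | sales.score
70 | carol | 70 | 5 | alice | 7
6 | hank | 6 | 50 | eve | 6
6 | hank | 6 | 80 | eve | 10
After WHERE (1 rows):
parts.qty | parts.name | sales.qty | sales.yr | sales.owner | sales.score
70 | carol | 70 | 5 | alice | 7
After GROUP BY (1 rows):
parts.qty | sum_yr
70 | 5
After ORDER BY (1 rows):
parts.qty | sum_yr
70 | 5

== RESULT ==
parts.qty | sum_yr
70 | 5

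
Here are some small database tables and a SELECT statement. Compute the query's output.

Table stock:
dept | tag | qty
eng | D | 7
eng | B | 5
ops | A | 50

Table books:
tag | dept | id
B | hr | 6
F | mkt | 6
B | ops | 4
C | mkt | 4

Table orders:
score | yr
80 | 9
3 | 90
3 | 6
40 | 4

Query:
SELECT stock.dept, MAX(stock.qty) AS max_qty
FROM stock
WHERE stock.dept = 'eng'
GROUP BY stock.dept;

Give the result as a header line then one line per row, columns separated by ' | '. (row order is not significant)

== RESULT ==
stock.dept | max_qty
eng | 7

Derivation:
After WHERE (2 rows):
stock.dept | stock.tag | stock.qty
eng | D | 7
eng | B | 5
After GROUP BY (1 rows):
stock.dept | max_qty
eng | 7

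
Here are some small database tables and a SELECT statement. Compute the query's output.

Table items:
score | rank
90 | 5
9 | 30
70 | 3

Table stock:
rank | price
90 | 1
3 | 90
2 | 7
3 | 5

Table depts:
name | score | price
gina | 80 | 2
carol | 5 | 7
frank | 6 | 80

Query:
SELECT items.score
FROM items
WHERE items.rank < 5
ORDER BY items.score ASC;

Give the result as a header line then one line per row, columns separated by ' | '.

After WHERE (1 rows):
items.score | items.rank
70 | 3
After SELECT (1 rows):
items.score
70
After ORDER BY (1 rows):
items.score
70

== RESULT ==
items.score
70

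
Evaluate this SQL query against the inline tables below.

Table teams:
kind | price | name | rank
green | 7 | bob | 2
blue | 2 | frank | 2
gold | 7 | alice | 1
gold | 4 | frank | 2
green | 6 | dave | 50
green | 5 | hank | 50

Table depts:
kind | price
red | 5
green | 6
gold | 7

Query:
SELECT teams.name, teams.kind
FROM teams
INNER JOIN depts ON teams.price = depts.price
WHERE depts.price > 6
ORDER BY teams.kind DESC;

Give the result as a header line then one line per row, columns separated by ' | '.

After JOIN depts (4 rows):
teams.kind | teams.price | teams.name | teams.rank | depts.kind | depts.price
green | 7 | bob | 2 | gold | 7
gold | 7 | alice | 1 | gold | 7
green | 6 | dave | 50 | green | 6
green | 5 | hank | 50 | red | 5
After WHERE (2 rows):
teams.kind | teams.price | teams.name | teams.rank | depts.kind | depts.price
green | 7 | bob | 2 | gold | 7
gold | 7 | alice | 1 | gold | 7
After SELECT (2 rows):
teams.name | teams.kind
bob | green
alice | gold
After ORDER BY (2 rows):
teams.name | teams.kind
bob | green
alice | gold

== RESULT ==
teams.name | teams.kind
bob | green
alice | gold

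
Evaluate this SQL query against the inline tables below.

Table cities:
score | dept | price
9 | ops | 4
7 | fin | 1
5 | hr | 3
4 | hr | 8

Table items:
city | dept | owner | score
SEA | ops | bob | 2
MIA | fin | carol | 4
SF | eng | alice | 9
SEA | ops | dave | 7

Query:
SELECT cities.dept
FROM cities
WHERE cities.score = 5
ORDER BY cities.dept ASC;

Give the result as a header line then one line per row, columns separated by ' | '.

After WHERE (1 rows):
cities.score | cities.dept | cities.price
5 | hr | 3
After SELECT (1 rows):
cities.dept
hr
After ORDER BY (1 rows):
cities.dept
hr

== RESULT ==
cities.dept
hr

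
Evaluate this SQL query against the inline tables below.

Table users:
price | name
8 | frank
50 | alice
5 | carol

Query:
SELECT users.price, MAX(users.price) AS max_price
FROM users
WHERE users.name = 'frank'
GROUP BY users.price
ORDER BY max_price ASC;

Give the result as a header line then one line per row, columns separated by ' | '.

== RESULT ==
users.price | max_price
8 | 8

Derivation:
After WHERE (1 rows):
users.price | users.name
8 | frank
After GROUP BY (1 rows):
users.price | max_price
8 | 8
After ORDER BY (1 rows):
users.price | max_price
8 | 8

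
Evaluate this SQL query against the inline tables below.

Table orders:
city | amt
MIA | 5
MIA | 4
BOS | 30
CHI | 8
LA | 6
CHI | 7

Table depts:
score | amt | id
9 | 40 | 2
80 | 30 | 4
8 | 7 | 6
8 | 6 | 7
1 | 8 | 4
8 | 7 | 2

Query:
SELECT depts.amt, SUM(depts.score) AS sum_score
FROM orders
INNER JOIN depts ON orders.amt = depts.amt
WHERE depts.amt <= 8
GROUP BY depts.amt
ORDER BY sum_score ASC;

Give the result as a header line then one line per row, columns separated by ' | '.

== RESULT ==
depts.amt | sum_score
8 | 1
6 | 8
7 | 16

Derivation:
After JOIN depts (5 rows):
orders.city | orders.amt | depts.score | depts.amt | depts.id
BOS | 30 | 80 | 30 | 4
CHI | 8 | 1 | 8 | 4
LA | 6 | 8 | 6 | 7
CHI | 7 | 8 | 7 | 6
CHI | 7 | 8 | 7 | 2
After WHERE (4 rows):
orders.city | orders.amt | depts.score | depts.amt | depts.id
CHI | 8 | 1 | 8 | 4
LA | 6 | 8 | 6 | 7
CHI | 7 | 8 | 7 | 6
CHI | 7 | 8 | 7 | 2
After GROUP BY (3 rows):
depts.amt | sum_score
8 | 1
6 | 8
7 | 16
After ORDER BY (3 rows):
depts.amt | sum_score
8 | 1
6 | 8
7 | 16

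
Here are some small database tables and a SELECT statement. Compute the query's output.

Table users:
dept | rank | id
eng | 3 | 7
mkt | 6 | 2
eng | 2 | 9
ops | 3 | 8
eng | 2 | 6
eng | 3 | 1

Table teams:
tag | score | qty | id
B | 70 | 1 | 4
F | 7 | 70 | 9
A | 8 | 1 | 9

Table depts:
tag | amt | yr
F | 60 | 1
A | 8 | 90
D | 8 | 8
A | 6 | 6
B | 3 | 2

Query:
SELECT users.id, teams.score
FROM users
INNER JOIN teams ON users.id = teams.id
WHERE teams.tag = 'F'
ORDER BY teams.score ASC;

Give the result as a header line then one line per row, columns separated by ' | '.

After JOIN teams (2 rows):
users.dept | users.rank | users.id | teams.tag | teams.score | teams.qty | teams.id
eng | 2 | 9 | F | 7 | 70 | 9
eng | 2 | 9 | A | 8 | 1 | 9
After WHERE (1 rows):
users.dept | users.rank | users.id | teams.tag | teams.score | teams.qty | teams.id
eng | 2 | 9 | F | 7 | 70 | 9
After SELECT (1 rows):
users.id | teams.score
9 | 7
After ORDER BY (1 rows):
users.id | teams.score
9 | 7

== RESULT ==
users.id | teams.score
9 | 7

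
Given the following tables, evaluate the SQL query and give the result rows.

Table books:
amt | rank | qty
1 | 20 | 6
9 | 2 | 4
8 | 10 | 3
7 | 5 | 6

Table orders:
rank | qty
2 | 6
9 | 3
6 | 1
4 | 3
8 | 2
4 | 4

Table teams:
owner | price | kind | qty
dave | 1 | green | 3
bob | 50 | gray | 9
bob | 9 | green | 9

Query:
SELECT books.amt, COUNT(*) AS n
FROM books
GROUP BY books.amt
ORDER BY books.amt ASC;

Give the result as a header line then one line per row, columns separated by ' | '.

== RESULT ==
books.amt | n
1 | 1
7 | 1
8 | 1
9 | 1

Derivation:
After GROUP BY (4 rows):
books.amt | n
1 | 1
9 | 1
8 | 1
7 | 1
After ORDER BY (4 rows):
books.amt | n
1 | 1
7 | 1
8 | 1
9 | 1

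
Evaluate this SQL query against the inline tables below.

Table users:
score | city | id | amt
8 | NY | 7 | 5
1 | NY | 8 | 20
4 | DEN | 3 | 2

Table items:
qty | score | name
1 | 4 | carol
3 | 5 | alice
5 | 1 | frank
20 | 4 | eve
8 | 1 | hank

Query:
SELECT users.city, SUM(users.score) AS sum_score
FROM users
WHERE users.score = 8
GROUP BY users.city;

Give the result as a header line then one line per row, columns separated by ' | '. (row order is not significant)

== RESULT ==
users.city | sum_score
NY | 8

Derivation:
After WHERE (1 rows):
users.score | users.city | users.id | users.amt
8 | NY | 7 | 5
After GROUP BY (1 rows):
users.city | sum_score
NY | 8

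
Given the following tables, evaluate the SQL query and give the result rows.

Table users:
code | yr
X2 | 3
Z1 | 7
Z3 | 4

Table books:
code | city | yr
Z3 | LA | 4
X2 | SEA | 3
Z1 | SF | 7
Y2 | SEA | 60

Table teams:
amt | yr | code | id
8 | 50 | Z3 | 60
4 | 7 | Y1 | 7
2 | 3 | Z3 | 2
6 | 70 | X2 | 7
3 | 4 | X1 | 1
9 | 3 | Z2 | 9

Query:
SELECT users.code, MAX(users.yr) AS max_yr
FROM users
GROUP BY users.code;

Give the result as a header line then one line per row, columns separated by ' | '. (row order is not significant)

== RESULT ==
users.code | max_yr
X2 | 3
Z1 | 7
Z3 | 4

Derivation:
After GROUP BY (3 rows):
users.code | max_yr
X2 | 3
Z1 | 7
Z3 | 4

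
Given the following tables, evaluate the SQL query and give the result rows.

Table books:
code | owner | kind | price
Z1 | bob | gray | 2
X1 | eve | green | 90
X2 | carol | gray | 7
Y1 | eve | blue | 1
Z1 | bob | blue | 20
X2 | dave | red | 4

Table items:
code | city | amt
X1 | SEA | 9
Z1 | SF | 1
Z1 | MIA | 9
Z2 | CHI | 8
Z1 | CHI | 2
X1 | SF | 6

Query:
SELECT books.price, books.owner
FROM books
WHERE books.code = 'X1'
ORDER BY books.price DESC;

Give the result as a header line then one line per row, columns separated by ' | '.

== RESULT ==
books.price | books.owner
90 | eve

Derivation:
After WHERE (1 rows):
books.code | books.owner | books.kind | books.price
X1 | eve | green | 90
After SELECT (1 rows):
books.price | books.owner
90 | eve
After ORDER BY (1 rows):
books.price | books.owner
90 | eve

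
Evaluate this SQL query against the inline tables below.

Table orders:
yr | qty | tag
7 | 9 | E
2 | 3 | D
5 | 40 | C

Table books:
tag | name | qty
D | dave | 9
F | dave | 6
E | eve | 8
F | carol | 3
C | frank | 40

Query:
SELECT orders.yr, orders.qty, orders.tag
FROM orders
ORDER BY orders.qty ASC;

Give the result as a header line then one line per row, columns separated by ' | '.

== RESULT ==
orders.yr | orders.qty | orders.tag
2 | 3 | D
7 | 9 | E
5 | 40 | C

Derivation:
After SELECT (3 rows):
orders.yr | orders.qty | orders.tag
7 | 9 | E
2 | 3 | D
5 | 40 | C
After ORDER BY (3 rows):
orders.yr | orders.qty | orders.tag
2 | 3 | D
7 | 9 | E
5 | 40 | C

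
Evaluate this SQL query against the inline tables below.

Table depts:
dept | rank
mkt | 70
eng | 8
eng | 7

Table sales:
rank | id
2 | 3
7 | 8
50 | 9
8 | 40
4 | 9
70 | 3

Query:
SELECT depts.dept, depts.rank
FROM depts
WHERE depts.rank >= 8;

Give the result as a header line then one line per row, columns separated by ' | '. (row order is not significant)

After WHERE (2 rows):
depts.dept | depts.rank
mkt | 70
eng | 8
After SELECT (2 rows):
depts.dept | depts.rank
mkt | 70
eng | 8

== RESULT ==
depts.dept | depts.rank
mkt | 70
eng | 8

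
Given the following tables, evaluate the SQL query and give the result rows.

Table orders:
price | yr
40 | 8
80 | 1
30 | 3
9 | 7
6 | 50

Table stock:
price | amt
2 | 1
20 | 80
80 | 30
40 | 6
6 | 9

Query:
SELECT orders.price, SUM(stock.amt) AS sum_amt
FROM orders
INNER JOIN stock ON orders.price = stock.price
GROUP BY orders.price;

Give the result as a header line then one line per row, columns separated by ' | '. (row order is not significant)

After JOIN stock (3 rows):
orders.price | orders.yr | stock.price | stock.amt
40 | 8 | 40 | 6
80 | 1 | 80 | 30
6 | 50 | 6 | 9
After GROUP BY (3 rows):
orders.price | sum_amt
40 | 6
80 | 30
6 | 9

== RESULT ==
orders.price | sum_amt
40 | 6
80 | 30
6 | 9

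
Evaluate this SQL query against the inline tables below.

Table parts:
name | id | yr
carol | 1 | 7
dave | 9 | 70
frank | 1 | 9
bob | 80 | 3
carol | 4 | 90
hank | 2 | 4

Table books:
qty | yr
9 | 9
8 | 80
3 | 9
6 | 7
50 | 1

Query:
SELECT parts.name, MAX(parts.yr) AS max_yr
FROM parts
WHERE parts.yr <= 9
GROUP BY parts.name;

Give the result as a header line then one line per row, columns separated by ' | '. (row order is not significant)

After WHERE (4 rows):
parts.name | parts.id | parts.yr
carol | 1 | 7
frank | 1 | 9
bob | 80 | 3
hank | 2 | 4
After GROUP BY (4 rows):
parts.name | max_yr
carol | 7
frank | 9
bob | 3
hank | 4

== RESULT ==
parts.name | max_yr
carol | 7
frank | 9
bob | 3
hank | 4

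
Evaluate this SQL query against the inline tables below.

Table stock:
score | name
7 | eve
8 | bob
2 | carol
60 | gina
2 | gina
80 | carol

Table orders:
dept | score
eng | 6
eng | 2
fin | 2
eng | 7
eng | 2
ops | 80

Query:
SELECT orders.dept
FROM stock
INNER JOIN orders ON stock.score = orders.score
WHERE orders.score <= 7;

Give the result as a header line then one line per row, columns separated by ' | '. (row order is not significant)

== RESULT ==
orders.dept
eng
eng
fin
eng
eng
fin
eng

Derivation:
After JOIN orders (8 rows):
stock.score | stock.name | orders.dept | orders.score
7 | eve | eng | 7
2 | carol | eng | 2
2 | carol | fin | 2
2 | carol | eng | 2
2 | gina | eng | 2
2 | gina | fin | 2
2 | gina | eng | 2
80 | carol | ops | 80
After WHERE (7 rows):
stock.score | stock.name | orders.dept | orders.score
7 | eve | eng | 7
2 | carol | eng | 2
2 | carol | fin | 2
2 | carol | eng | 2
2 | gina | eng | 2
2 | gina | fin | 2
2 | gina | eng | 2
After SELECT (7 rows):
orders.dept
eng
eng
fin
eng
eng
fin
eng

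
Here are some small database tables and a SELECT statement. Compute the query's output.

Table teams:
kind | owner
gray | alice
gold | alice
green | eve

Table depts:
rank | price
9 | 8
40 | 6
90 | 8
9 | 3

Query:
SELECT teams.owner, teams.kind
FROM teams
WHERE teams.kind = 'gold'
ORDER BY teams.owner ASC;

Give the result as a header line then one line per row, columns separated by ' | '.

== RESULT ==
teams.owner | teams.kind
alice | gold

Derivation:
After WHERE (1 rows):
teams.kind | teams.owner
gold | alice
After SELECT (1 rows):
teams.owner | teams.kind
alice | gold
After ORDER BY (1 rows):
teams.owner | teams.kind
alice | gold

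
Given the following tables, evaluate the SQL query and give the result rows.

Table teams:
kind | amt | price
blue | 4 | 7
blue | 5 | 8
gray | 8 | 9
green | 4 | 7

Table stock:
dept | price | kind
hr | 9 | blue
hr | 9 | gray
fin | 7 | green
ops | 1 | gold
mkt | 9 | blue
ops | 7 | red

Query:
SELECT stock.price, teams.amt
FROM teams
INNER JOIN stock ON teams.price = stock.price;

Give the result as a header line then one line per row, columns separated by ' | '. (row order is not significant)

After JOIN stock (7 rows):
teams.kind | teams.amt | teams.price | stock.dept | stock.price | stock.kind
blue | 4 | 7 | fin | 7 | green
blue | 4 | 7 | ops | 7 | red
gray | 8 | 9 | hr | 9 | blue
gray | 8 | 9 | hr | 9 | gray
gray | 8 | 9 | mkt | 9 | blue
green | 4 | 7 | fin | 7 | green
green | 4 | 7 | ops | 7 | red
After SELECT (7 rows):
stock.price | teams.amt
7 | 4
7 | 4
9 | 8
9 | 8
9 | 8
7 | 4
7 | 4

== RESULT ==
stock.price | teams.amt
7 | 4
7 | 4
9 | 8
9 | 8
9 | 8
7 | 4
7 | 4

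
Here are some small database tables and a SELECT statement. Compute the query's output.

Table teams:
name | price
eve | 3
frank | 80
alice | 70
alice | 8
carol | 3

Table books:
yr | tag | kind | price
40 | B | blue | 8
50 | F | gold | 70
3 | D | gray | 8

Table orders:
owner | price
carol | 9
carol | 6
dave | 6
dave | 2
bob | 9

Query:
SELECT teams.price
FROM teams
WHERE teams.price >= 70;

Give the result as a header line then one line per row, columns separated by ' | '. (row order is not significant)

== RESULT ==
teams.price
80
70

Derivation:
After WHERE (2 rows):
teams.name | teams.price
frank | 80
alice | 70
After SELECT (2 rows):
teams.price
80
70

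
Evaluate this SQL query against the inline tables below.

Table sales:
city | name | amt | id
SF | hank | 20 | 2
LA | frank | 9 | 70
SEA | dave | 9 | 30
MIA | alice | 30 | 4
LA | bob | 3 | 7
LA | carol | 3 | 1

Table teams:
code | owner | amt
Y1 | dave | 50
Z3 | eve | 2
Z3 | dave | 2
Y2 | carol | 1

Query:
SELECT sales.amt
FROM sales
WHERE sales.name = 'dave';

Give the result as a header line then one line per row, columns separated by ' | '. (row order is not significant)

After WHERE (1 rows):
sales.city | sales.name | sales.amt | sales.id
SEA | dave | 9 | 30
After SELECT (1 rows):
sales.amt
9

== RESULT ==
sales.amt
9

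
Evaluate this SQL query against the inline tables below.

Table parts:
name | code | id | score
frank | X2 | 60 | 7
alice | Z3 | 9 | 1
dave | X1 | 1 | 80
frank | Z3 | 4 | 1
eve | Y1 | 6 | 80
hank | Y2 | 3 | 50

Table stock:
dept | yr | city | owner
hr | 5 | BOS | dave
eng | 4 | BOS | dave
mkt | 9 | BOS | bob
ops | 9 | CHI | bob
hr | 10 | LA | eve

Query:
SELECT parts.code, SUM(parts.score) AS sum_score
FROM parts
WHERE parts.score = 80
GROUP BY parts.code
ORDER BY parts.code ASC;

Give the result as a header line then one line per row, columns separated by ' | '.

== RESULT ==
parts.code | sum_score
X1 | 80
Y1 | 80

Derivation:
After WHERE (2 rows):
parts.name | parts.code | parts.id | parts.score
dave | X1 | 1 | 80
eve | Y1 | 6 | 80
After GROUP BY (2 rows):
parts.code | sum_score
X1 | 80
Y1 | 80
After ORDER BY (2 rows):
parts.code | sum_score
X1 | 80
Y1 | 80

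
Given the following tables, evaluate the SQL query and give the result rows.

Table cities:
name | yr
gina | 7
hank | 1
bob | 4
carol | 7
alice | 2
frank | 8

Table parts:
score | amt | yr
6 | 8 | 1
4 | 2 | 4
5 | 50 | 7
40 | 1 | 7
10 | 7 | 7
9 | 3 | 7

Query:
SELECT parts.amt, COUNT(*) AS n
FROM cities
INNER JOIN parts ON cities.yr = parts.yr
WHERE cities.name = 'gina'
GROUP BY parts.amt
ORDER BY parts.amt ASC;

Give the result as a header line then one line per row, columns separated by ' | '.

After JOIN parts (10 rows):
cities.name | cities.yr | parts.score | parts.amt | parts.yr
gina | 7 | 5 | 50 | 7
gina | 7 | 40 | 1 | 7
gina | 7 | 10 | 7 | 7
gina | 7 | 9 | 3 | 7
hank | 1 | 6 | 8 | 1
bob | 4 | 4 | 2 | 4
carol | 7 | 5 | 50 | 7
carol | 7 | 40 | 1 | 7
carol | 7 | 10 | 7 | 7
carol | 7 | 9 | 3 | 7
After WHERE (4 rows):
cities.name | cities.yr | parts.score | parts.amt | parts.yr
gina | 7 | 5 | 50 | 7
gina | 7 | 40 | 1 | 7
gina | 7 | 10 | 7 | 7
gina | 7 | 9 | 3 | 7
After GROUP BY (4 rows):
parts.amt | n
50 | 1
1 | 1
7 | 1
3 | 1
After ORDER BY (4 rows):
parts.amt | n
1 | 1
3 | 1
7 | 1
50 | 1

== RESULT ==
parts.amt | n
1 | 1
3 | 1
7 | 1
50 | 1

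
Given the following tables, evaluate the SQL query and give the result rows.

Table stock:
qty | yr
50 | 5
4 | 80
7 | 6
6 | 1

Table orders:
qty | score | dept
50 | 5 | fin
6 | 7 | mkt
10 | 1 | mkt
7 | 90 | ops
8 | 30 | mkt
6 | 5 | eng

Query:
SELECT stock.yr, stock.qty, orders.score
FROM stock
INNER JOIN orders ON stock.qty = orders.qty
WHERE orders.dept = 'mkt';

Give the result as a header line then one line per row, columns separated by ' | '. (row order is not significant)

After JOIN orders (4 rows):
stock.qty | stock.yr | orders.qty | orders.score | orders.dept
50 | 5 | 50 | 5 | fin
7 | 6 | 7 | 90 | ops
6 | 1 | 6 | 7 | mkt
6 | 1 | 6 | 5 | eng
After WHERE (1 rows):
stock.qty | stock.yr | orders.qty | orders.score | orders.dept
6 | 1 | 6 | 7 | mkt
After SELECT (1 rows):
stock.yr | stock.qty | orders.score
1 | 6 | 7

== RESULT ==
stock.yr | stock.qty | orders.score
1 | 6 | 7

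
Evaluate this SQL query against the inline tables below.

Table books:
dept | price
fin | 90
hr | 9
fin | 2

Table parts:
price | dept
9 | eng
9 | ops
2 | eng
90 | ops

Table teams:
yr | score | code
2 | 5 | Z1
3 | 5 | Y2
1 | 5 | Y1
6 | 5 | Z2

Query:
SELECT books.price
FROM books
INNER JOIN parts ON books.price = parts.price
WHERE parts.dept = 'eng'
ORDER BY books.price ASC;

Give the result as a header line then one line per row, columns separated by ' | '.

== RESULT ==
books.price
2
9

Derivation:
After JOIN parts (4 rows):
books.dept | books.price | parts.price | parts.dept
fin | 90 | 90 | ops
hr | 9 | 9 | eng
hr | 9 | 9 | ops
fin | 2 | 2 | eng
After WHERE (2 rows):
books.dept | books.price | parts.price | parts.dept
hr | 9 | 9 | eng
fin | 2 | 2 | eng
After SELECT (2 rows):
books.price
9
2
After ORDER BY (2 rows):
books.price
2
9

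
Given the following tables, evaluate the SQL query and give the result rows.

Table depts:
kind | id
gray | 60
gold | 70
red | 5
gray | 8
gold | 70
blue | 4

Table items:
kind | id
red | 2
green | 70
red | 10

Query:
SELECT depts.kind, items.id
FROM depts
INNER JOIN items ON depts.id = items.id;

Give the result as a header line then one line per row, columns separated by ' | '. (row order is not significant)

== RESULT ==
depts.kind | items.id
gold | 70
gold | 70

Derivation:
After JOIN items (2 rows):
depts.kind | depts.id | items.kind | items.id
gold | 70 | green | 70
gold | 70 | green | 70
After SELECT (2 rows):
depts.kind | items.id
gold | 70
gold | 70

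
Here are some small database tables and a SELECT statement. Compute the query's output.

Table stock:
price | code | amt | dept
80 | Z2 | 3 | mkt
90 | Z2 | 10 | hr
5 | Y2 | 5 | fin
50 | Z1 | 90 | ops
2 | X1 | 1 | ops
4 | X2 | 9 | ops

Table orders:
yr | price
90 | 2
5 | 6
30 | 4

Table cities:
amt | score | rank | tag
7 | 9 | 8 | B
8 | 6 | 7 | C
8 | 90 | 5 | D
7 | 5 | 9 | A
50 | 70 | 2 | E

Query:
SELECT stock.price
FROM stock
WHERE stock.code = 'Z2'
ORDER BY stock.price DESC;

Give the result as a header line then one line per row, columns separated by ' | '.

== RESULT ==
stock.price
90
80

Derivation:
After WHERE (2 rows):
stock.price | stock.code | stock.amt | stock.dept
80 | Z2 | 3 | mkt
90 | Z2 | 10 | hr
After SELECT (2 rows):
stock.price
80
90
After ORDER BY (2 rows):
stock.price
90
80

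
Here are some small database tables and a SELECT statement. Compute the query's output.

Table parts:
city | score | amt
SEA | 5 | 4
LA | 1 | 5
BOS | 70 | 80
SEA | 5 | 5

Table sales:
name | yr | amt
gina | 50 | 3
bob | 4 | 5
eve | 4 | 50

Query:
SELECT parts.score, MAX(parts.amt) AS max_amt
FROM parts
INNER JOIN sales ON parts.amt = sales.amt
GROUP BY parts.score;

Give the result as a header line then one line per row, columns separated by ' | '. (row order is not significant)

After JOIN sales (2 rows):
parts.city | parts.score | parts.amt | sales.name | sales.yr | sales.amt
LA | 1 | 5 | bob | 4 | 5
SEA | 5 | 5 | bob | 4 | 5
After GROUP BY (2 rows):
parts.score | max_amt
1 | 5
5 | 5

== RESULT ==
parts.score | max_amt
1 | 5
5 | 5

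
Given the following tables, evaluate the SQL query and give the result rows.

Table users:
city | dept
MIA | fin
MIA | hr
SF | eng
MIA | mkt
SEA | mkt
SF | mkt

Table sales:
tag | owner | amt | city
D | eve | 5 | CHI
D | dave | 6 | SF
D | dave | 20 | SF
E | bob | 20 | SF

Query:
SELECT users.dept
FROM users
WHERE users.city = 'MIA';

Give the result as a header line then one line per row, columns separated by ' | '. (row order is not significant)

After WHERE (3 rows):
users.city | users.dept
MIA | fin
MIA | hr
MIA | mkt
After SELECT (3 rows):
users.dept
fin
hr
mkt

== RESULT ==
users.dept
fin
hr
mkt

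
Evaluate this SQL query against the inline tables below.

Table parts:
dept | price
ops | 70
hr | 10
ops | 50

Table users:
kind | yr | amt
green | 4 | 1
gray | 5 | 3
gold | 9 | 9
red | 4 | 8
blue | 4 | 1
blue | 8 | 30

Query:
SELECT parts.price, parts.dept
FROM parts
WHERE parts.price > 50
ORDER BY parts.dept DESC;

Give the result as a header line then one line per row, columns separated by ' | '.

== RESULT ==
parts.price | parts.dept
70 | ops

Derivation:
After WHERE (1 rows):
parts.dept | parts.price
ops | 70
After SELECT (1 rows):
parts.price | parts.dept
70 | ops
After ORDER BY (1 rows):
parts.price | parts.dept
70 | ops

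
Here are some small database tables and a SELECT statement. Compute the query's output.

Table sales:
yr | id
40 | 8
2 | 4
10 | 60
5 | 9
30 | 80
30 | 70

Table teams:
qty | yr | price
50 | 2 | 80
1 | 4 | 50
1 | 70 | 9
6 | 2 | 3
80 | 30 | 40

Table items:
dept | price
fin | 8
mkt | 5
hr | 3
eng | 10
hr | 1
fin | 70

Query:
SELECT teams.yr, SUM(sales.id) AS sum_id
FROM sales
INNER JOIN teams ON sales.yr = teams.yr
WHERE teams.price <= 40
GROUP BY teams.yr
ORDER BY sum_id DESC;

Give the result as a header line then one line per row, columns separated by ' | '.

After JOIN teams (4 rows):
sales.yr | sales.id | teams.qty | teams.yr | teams.price
2 | 4 | 50 | 2 | 80
2 | 4 | 6 | 2 | 3
30 | 80 | 80 | 30 | 40
30 | 70 | 80 | 30 | 40
After WHERE (3 rows):
sales.yr | sales.id | teams.qty | teams.yr | teams.price
2 | 4 | 6 | 2 | 3
30 | 80 | 80 | 30 | 40
30 | 70 | 80 | 30 | 40
After GROUP BY (2 rows):
teams.yr | sum_id
2 | 4
30 | 150
After ORDER BY (2 rows):
teams.yr | sum_id
30 | 150
2 | 4

== RESULT ==
teams.yr | sum_id
30 | 150
2 | 4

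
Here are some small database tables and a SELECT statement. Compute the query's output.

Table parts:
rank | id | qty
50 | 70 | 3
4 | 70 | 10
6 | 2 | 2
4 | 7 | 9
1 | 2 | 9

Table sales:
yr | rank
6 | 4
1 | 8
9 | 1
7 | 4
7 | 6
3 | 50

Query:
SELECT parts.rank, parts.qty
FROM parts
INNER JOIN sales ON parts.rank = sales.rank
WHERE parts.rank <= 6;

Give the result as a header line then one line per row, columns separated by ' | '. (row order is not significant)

After JOIN sales (7 rows):
parts.rank | parts.id | parts.qty | sales.yr | sales.rank
50 | 70 | 3 | 3 | 50
4 | 70 | 10 | 6 | 4
4 | 70 | 10 | 7 | 4
6 | 2 | 2 | 7 | 6
4 | 7 | 9 | 6 | 4
4 | 7 | 9 | 7 | 4
1 | 2 | 9 | 9 | 1
After WHERE (6 rows):
parts.rank | parts.id | parts.qty | sales.yr | sales.rank
4 | 70 | 10 | 6 | 4
4 | 70 | 10 | 7 | 4
6 | 2 | 2 | 7 | 6
4 | 7 | 9 | 6 | 4
4 | 7 | 9 | 7 | 4
1 | 2 | 9 | 9 | 1
After SELECT (6 rows):
parts.rank | parts.qty
4 | 10
4 | 10
6 | 2
4 | 9
4 | 9
1 | 9

== RESULT ==
parts.rank | parts.qty
4 | 10
4 | 10
6 | 2
4 | 9
4 | 9
1 | 9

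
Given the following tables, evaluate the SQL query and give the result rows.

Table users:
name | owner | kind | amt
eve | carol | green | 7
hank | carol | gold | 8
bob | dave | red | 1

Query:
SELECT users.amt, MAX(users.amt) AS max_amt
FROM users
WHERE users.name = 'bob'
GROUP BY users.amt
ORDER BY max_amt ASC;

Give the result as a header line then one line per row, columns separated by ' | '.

== RESULT ==
users.amt | max_amt
1 | 1

Derivation:
After WHERE (1 rows):
users.name | users.owner | users.kind | users.amt
bob | dave | red | 1
After GROUP BY (1 rows):
users.amt | max_amt
1 | 1
After ORDER BY (1 rows):
users.amt | max_amt
1 | 1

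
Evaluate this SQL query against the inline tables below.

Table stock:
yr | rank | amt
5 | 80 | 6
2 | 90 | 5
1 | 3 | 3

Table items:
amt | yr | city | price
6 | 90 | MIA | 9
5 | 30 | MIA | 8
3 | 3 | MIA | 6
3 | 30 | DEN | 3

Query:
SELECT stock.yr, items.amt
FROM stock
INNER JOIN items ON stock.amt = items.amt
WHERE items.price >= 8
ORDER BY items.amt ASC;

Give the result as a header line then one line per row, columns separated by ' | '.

== RESULT ==
stock.yr | items.amt
2 | 5
5 | 6

Derivation:
After JOIN items (4 rows):
stock.yr | stock.rank | stock.amt | items.amt | items.yr | items.city | items.price
5 | 80 | 6 | 6 | 90 | MIA | 9
2 | 90 | 5 | 5 | 30 | MIA | 8
1 | 3 | 3 | 3 | 3 | MIA | 6
1 | 3 | 3 | 3 | 30 | DEN | 3
After WHERE (2 rows):
stock.yr | stock.rank | stock.amt | items.amt | items.yr | items.city | items.price
5 | 80 | 6 | 6 | 90 | MIA | 9
2 | 90 | 5 | 5 | 30 | MIA | 8
After SELECT (2 rows):
stock.yr | items.amt
5 | 6
2 | 5
After ORDER BY (2 rows):
stock.yr | items.amt
2 | 5
5 | 6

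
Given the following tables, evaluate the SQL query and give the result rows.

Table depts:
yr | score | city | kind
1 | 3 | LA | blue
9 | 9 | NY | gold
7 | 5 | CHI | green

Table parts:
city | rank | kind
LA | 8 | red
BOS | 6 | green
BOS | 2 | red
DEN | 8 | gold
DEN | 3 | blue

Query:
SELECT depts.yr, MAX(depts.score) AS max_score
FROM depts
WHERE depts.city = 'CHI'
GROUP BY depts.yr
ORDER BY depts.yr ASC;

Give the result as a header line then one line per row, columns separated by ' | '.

== RESULT ==
depts.yr | max_score
7 | 5

Derivation:
After WHERE (1 rows):
depts.yr | depts.score | depts.city | depts.kind
7 | 5 | CHI | green
After GROUP BY (1 rows):
depts.yr | max_score
7 | 5
After ORDER BY (1 rows):
depts.yr | max_score
7 | 5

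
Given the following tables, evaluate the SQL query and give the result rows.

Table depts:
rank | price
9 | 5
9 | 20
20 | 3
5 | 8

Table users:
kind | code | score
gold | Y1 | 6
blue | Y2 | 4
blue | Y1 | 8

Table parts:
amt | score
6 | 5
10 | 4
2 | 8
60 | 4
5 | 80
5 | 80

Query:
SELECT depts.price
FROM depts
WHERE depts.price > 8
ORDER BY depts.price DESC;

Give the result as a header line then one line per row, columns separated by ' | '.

== RESULT ==
depts.price
20

Derivation:
After WHERE (1 rows):
depts.rank | depts.price
9 | 20
After SELECT (1 rows):
depts.price
20
After ORDER BY (1 rows):
depts.price
20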